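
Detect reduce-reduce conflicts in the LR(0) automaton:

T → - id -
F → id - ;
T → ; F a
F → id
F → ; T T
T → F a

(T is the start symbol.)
Yes — I12: [T → ; F a .] vs [T → F a .]

A reduce-reduce conflict occurs when an LR(0) state has two complete items [A → α .] and [B → β .] — both call for a reduction, and with no lookahead the parser cannot choose between them.

Augment with T' → T and build the canonical LR(0) collection (I0 = CLOSURE({[T' → . T]}), then GOTO on every symbol after a dot until no new states appear). It has 15 states:
  I0: { [F → . ; T T], [F → . id - ;], [F → . id], [T → . - id -], [T → . ; F a], [T → . F a], [T' → . T] }  — shift
  I1: { [T → - . id -] }  — shift
  I2: { [F → . ; T T], [F → . id - ;], [F → . id], [F → ; . T T], [T → . - id -], [T → . ; F a], [T → . F a], [T → ; . F a] }  — shift
  I3: { [T → F . a] }  — shift
  I4: { [T' → T .] }  — accept
  I5: { [F → id . - ;], [F → id .] }  — shift, reduce
  I6: { [F → id - . ;] }  — shift
  I7: { [F → id - ; .] }  — reduce
  I8: { [T → F a .] }  — reduce
  I9: { [T → ; F . a], [T → F . a] }  — shift
  I10: { [F → . ; T T], [F → . id - ;], [F → . id], [F → ; T . T], [T → . - id -], [T → . ; F a], [T → . F a] }  — shift
  I11: { [F → ; T T .] }  — reduce
  I12: { [T → ; F a .], [T → F a .] }  — 2 reduces
  I13: { [T → - id . -] }  — shift
  I14: { [T → - id - .] }  — reduce

I12 contains complete items [T → ; F a .], [T → F a .] — reduce-reduce conflict.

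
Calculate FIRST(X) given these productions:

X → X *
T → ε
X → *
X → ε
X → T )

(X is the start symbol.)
{ ')', '*', ε }

To compute FIRST(X), examine every production with X on the left-hand side, reading each right-hand side left to right until a non-nullable symbol is reached.

FIRST sets of the other non-terminals involved (by the same procedure, iterated to a fixed point):
  FIRST(T) = { ε }

From X → X *:
  - X is the symbol being defined: contributes nothing new
    X is nullable, so continue to the next symbol
  - '*' is a terminal: add '*' and stop
From X → *:
  - '*' is a terminal: add '*' and stop
From X → ε:
  - ε-production, so ε ∈ FIRST(X)
From X → T ):
  - T is a non-terminal: add FIRST(T) \ {ε} = { }
    T is nullable, so continue to the next symbol
  - ')' is a terminal: add ')' and stop

Collecting: FIRST(X) = { ')', '*', ε }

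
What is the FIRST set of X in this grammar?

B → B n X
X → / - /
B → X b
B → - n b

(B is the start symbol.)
{ '/' }

From X → / - /:
  - '/' is a terminal: add '/' and stop

Collecting: FIRST(X) = { '/' }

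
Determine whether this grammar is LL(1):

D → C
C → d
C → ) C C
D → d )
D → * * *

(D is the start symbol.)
No. Predict set conflict for D: { 'd' }

Relevant sets:
  FIRST(C) = { ')', 'd' }

For D:
  PREDICT(D → C) = { ')', 'd' }
  PREDICT(D → d ')') = { 'd' }
  PREDICT(D → '*' '*' '*') = { '*' }
For C:
  PREDICT(C → d) = { 'd' }
  PREDICT(C → ')' C C) = { ')' }

Conflict found: Predict set conflict for D: { 'd' }
The grammar is NOT LL(1).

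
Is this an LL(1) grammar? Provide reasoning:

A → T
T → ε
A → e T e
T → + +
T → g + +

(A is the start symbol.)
Yes, the grammar is LL(1).

A grammar is LL(1) if for each non-terminal N with multiple productions, the predict sets of those productions are pairwise disjoint, where PREDICT(N → α) = (FIRST(α) \ {ε}) ∪ (FOLLOW(N) if α ⇒* ε).

Relevant sets:
  FIRST(T) = { '+', 'g', ε }
  FOLLOW(A) = { $ }
  FOLLOW(T) = { $, 'e' }

For A:
  PREDICT(A → T) = { $, '+', 'g' }
  PREDICT(A → e T e) = { 'e' }
For T:
  PREDICT(T → ε) = { $, 'e' }
  PREDICT(T → '+' '+') = { '+' }
  PREDICT(T → g '+' '+') = { 'g' }

All predict sets are disjoint. The grammar IS LL(1).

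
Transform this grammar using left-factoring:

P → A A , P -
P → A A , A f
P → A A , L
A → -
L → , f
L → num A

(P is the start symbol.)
P → A A , P'
P' → P -
P' → A f
P' → L
A → -
L → , f
L → num A

Left-factoring transforms A → αβ₁ | αβ₂ into A → αA' and A' → β₁ | β₂
(α is the longest common prefix among the alternatives). Repeat until
no nonterminal has two alternatives with a common prefix.

Round 1: P has alternatives sharing prefix 'A A ,'. Introduce P': P → A A , P'
  Add: P' → P -
  Add: P' → A f
  Add: P' → L

No remaining common prefixes — done.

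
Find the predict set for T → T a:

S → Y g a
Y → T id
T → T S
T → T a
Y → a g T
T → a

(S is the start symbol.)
{ 'a' }

PREDICT(T → T a) = (FIRST(RHS) \ {ε}) ∪ (FOLLOW(T) if ε ∈ FIRST(RHS), i.e. RHS ⇒* ε)
FIRST(T) = { 'a' }
FIRST(T a) = { 'a' }
ε ∉ FIRST(T a), so FOLLOW(T) is not added.
PREDICT(T → T a) = { 'a' }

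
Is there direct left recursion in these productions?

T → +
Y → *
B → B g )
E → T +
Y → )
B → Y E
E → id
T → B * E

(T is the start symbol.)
Yes, B is left-recursive

Direct left recursion occurs when N → N α for some non-terminal N (the right-hand side begins with the left-hand side itself).

T → +: starts with '+'
Y → *: starts with '*'
B → B g ): LEFT RECURSIVE (starts with B)
E → T +: starts with T
Y → ): starts with ')'
B → Y E: starts with Y
E → id: starts with id
T → B * E: starts with B

The grammar has direct left recursion on: B.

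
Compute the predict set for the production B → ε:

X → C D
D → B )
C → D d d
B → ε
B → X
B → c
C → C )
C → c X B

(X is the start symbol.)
PREDICT(B → ε) = (FIRST(RHS) \ {ε}) ∪ (FOLLOW(B) if ε ∈ FIRST(RHS), i.e. RHS ⇒* ε)
The right-hand side is ε (FIRST(ε) = { ε }), so the predict set is FOLLOW(B) = { ')', 'c' }
PREDICT(B → ε) = { ')', 'c' }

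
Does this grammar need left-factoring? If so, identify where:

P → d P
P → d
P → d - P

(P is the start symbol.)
Yes, P has productions with common prefix 'd'

Left-factoring is needed when two productions for the same non-terminal
share a common prefix on the right-hand side.

Productions for P:
  P → d P
  P → d
  P → d - P

Found common prefix 'd' in productions for P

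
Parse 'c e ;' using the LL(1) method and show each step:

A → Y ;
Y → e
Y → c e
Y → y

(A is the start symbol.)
LL(1) parsing maintains a stack (initially the start symbol over $) and the input. At each step: if the stack top is a terminal, match it against the current input token; if it is a non-terminal N, replace it with the RHS of M[N, lookahead] (the unique production whose predict set contains the lookahead).

Stack is shown with the top on the left.

Stack    Input    Action
------------------------
A $      c e ; $  output A → Y ;
Y ; $    c e ; $  output Y → c e
c e ; $  c e ; $  match 'c'
e ; $    e ; $    match 'e'
; $      ; $      match ';'
$        $        accept

The string is accepted.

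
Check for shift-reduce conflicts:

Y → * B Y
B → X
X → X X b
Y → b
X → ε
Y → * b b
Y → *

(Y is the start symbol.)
Yes — I1: [X → .] vs [Y → * . b b]; I8: [X → .] vs [X → X X . b]

Augment with Y' → Y and build the canonical LR(0) collection (I0 = CLOSURE({[Y' → . Y]}), then GOTO on every symbol after a dot until no new states appear). It has 11 states:
  I0: { [Y → . * B Y], [Y → . * b b], [Y → . *], [Y → . b], [Y' → . Y] }  — shift
  I1: { [B → . X], [X → . X X b], [X → .], [Y → * . B Y], [Y → * . b b], [Y → * .] }  — shift, 2 reduces
  I2: { [Y' → Y .] }  — accept
  I3: { [Y → b .] }  — reduce
  I4: { [Y → * B . Y], [Y → . * B Y], [Y → . * b b], [Y → . *], [Y → . b] }  — shift
  I5: { [B → X .], [X → . X X b], [X → .], [X → X . X b] }  — 2 reduces
  I6: { [Y → * b . b] }  — shift
  I7: { [Y → * b b .] }  — reduce
  I8: { [X → . X X b], [X → .], [X → X . X b], [X → X X . b] }  — shift, reduce
  I9: { [X → X X b .] }  — reduce
  I10: { [Y → * B Y .] }  — reduce

I1 contains reduce items [X → .], [Y → * .] and shift item [Y → * . b b] — shift-reduce conflict.
I8 contains reduce item [X → .] and shift item [X → X X . b] — shift-reduce conflict.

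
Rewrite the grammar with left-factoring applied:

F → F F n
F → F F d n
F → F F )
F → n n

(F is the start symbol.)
Left-factoring transforms A → αβ₁ | αβ₂ into A → αA' and A' → β₁ | β₂
(α is the longest common prefix among the alternatives). Repeat until
no nonterminal has two alternatives with a common prefix.

Round 1: F has alternatives sharing prefix 'F F'. Introduce F': F → F F F'
  Add: F' → n
  Add: F' → d n
  Add: F' → )

No remaining common prefixes — done.

Resulting grammar:
F → F F F'
F' → n
F' → d n
F' → )
F → n n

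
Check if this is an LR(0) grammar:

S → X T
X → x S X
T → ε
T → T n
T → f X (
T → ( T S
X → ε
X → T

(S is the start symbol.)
No. Shift-reduce conflict between [T → .] and [T → . ( T S]

Augment with S' → S and build the canonical LR(0) collection (I0 = CLOSURE({[S' → . S]}), then GOTO on every symbol after a dot until no new states appear). It has 15 states:
  I0: { [S → . X T], [S' → . S], [T → . ( T S], [T → . T n], [T → . f X (], [T → .], [X → . T], [X → . x S X], [X → .] }  — shift, 2 reduces
  I1: { [T → ( . T S], [T → . ( T S], [T → . T n], [T → . f X (], [T → .] }  — shift, reduce
  I2: { [S' → S .] }  — accept
  I3: { [T → T . n], [X → T .] }  — shift, reduce
  I4: { [S → X . T], [T → . ( T S], [T → . T n], [T → . f X (], [T → .] }  — shift, reduce
  I5: { [T → . ( T S], [T → . T n], [T → . f X (], [T → .], [T → f . X (], [X → . T], [X → . x S X], [X → .] }  — shift, 2 reduces
  I6: { [S → . X T], [T → . ( T S], [T → . T n], [T → . f X (], [T → .], [X → . T], [X → . x S X], [X → .], [X → x . S X] }  — shift, 2 reduces
  I7: { [T → . ( T S], [T → . T n], [T → . f X (], [T → .], [X → . T], [X → . x S X], [X → .], [X → x S . X] }  — shift, 2 reduces
  I8: { [X → x S X .] }  — reduce
  I9: { [T → f X . (] }  — shift
  I10: { [T → f X ( .] }  — reduce
  I11: { [S → X T .], [T → T . n] }  — shift, reduce
  I12: { [T → T n .] }  — reduce
  I13: { [S → . X T], [T → ( T . S], [T → . ( T S], [T → . T n], [T → . f X (], [T → .], [T → T . n], [X → . T], [X → . x S X], [X → .] }  — shift, 2 reduces
  I14: { [T → ( T S .] }  — reduce

Conflict in state I0:
  Shift-reduce conflict between [T → .] and [T → . ( T S]
So the grammar is NOT LR(0).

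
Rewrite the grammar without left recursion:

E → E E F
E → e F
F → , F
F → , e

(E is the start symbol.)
E → e F E'
E' → E F E'
E' → ε
F → , F
F → , e

E is directly left-recursive. The standard transformation for
  A → A α₁ | ... | A α_m | β₁ | ... | β_n
is
  A  → β₁ A' | ... | β_n A'
  A' → α₁ A' | ... | α_m A' | ε

E → e F becomes E → e F E'
E → E E F becomes E' → E F E'
Add E' → ε

Productions for other non-terminals are unchanged:
  F → , F
  F → , e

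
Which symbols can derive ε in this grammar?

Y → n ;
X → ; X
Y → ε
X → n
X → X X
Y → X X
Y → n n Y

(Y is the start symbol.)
{ 'Y' }

A non-terminal is nullable if it can derive ε (the empty string): either it has an ε-production, or it has a production whose right-hand side consists entirely of nullable non-terminals.

ε-productions: Y → ε
So Y is immediately nullable.
No further non-terminal can be added: every production for the remaining non-terminals contains a terminal or a non-nullable non-terminal.
Nullable = { 'Y' }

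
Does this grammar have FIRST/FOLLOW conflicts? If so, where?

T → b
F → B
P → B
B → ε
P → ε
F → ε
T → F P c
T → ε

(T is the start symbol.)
Nullable non-terminals: B, F, P, T.
FIRST sets used below: FIRST(B) = { ε }, FIRST(F) = { ε }, FIRST(P) = { ε }
B has a nullable alternative but only one production, so nothing to check.

F: nullable alternative(s) F → B, F → ε; FOLLOW(F) = { 'c' }
  F → B: FIRST \ {ε} = { } — disjoint from FOLLOW(F)
  F → ε: FIRST \ {ε} = { } — disjoint from FOLLOW(F)

P: nullable alternative(s) P → B, P → ε; FOLLOW(P) = { 'c' }
  P → B: FIRST \ {ε} = { } — disjoint from FOLLOW(P)
  P → ε: FIRST \ {ε} = { } — disjoint from FOLLOW(P)

T: nullable alternative(s) T → ε; FOLLOW(T) = { $ }
  T → b: FIRST \ {ε} = { 'b' } — disjoint from FOLLOW(T)
  T → F P c: FIRST \ {ε} = { 'c' } — disjoint from FOLLOW(T)
  T → ε: FIRST \ {ε} = { } — this is the only nullable alternative, skip

No FIRST/FOLLOW conflicts found.

Answer: No FIRST/FOLLOW conflicts.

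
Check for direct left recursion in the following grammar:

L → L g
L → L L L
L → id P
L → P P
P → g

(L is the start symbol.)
Direct left recursion occurs when N → N α for some non-terminal N (the right-hand side begins with the left-hand side itself).

L → L g: LEFT RECURSIVE (starts with L)
L → L L L: LEFT RECURSIVE (starts with L)
L → id P: starts with id
L → P P: starts with P
P → g: starts with g

The grammar has direct left recursion on: L.

Answer: Yes, L is left-recursive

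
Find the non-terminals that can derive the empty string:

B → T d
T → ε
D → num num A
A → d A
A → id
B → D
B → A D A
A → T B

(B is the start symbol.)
{ 'T' }

ε-productions: T → ε
So T is immediately nullable.
No further non-terminal can be added: every production for the remaining non-terminals contains a terminal or a non-nullable non-terminal.
Nullable = { 'T' }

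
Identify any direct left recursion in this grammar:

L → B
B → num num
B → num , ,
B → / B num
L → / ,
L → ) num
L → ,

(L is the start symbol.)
No direct left recursion

L → B: starts with B
B → num num: starts with num
B → num , ,: starts with num
B → / B num: starts with '/'
L → / ,: starts with '/'
L → ) num: starts with ')'
L → ,: starts with ','

No direct left recursion found.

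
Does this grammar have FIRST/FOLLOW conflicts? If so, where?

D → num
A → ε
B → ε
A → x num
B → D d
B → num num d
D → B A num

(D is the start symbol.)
Yes. B → D d with FOLLOW(B) on { 'num', 'x' }; B → num num d with FOLLOW(B) on { 'num' }

Nullable non-terminals: A, B.
FIRST sets used below: FIRST(D) = { 'num', 'x' }

A: nullable alternative(s) A → ε; FOLLOW(A) = { 'num' }
  A → ε: FIRST \ {ε} = { } — this is the only nullable alternative, skip
  A → x num: FIRST \ {ε} = { 'x' } — disjoint from FOLLOW(A)

B: nullable alternative(s) B → ε; FOLLOW(B) = { 'num', 'x' }
  B → ε: FIRST \ {ε} = { } — this is the only nullable alternative, skip
  B → D d: FIRST \ {ε} = { 'num', 'x' } — overlaps FOLLOW(B) on { 'num', 'x' }: CONFLICT
  B → num num d: FIRST \ {ε} = { 'num' } — overlaps FOLLOW(B) on { 'num' }: CONFLICT

D has no nullable alternative, so no FIRST/FOLLOW check is needed there.

So the grammar has 2 FIRST/FOLLOW conflicts (marked CONFLICT above).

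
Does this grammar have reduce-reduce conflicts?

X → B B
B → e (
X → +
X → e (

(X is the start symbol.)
A reduce-reduce conflict occurs when an LR(0) state has two complete items [A → α .] and [B → β .] — both call for a reduction, and with no lookahead the parser cannot choose between them.

Augment with X' → X and build the canonical LR(0) collection (I0 = CLOSURE({[X' → . X]}), then GOTO on every symbol after a dot until no new states appear). It has 9 states:
  I0: { [B → . e (], [X → . +], [X → . B B], [X → . e (], [X' → . X] }  — shift
  I1: { [X → + .] }  — reduce
  I2: { [B → . e (], [X → B . B] }  — shift
  I3: { [X' → X .] }  — accept
  I4: { [B → e . (], [X → e . (] }  — shift
  I5: { [B → e ( .], [X → e ( .] }  — 2 reduces
  I6: { [X → B B .] }  — reduce
  I7: { [B → e . (] }  — shift
  I8: { [B → e ( .] }  — reduce

I5 contains complete items [B → e ( .], [X → e ( .] — reduce-reduce conflict.

Answer: Yes — I5: [B → e ( .] vs [X → e ( .]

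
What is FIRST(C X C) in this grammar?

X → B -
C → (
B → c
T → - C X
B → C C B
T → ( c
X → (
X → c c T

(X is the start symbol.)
{ '(' }

FIRST sets of the non-terminals involved (from the grammar, by fixed-point iteration):
  FIRST(C) = { '(' }

To compute FIRST(C X C), process the symbols left to right:
Symbol C is a non-terminal. Add FIRST(C) \ {ε} = { '(' }
C is not nullable (ε ∉ FIRST(C)), so stop here.
FIRST(C X C) = { '(' }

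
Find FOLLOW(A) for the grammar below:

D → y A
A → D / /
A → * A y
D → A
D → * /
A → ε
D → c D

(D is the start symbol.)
In D → y A: A is at the end, add FOLLOW(D)
In A → * A y: A is followed by y, add FIRST(y) \ {ε} = { 'y' }
In D → A: A is at the end, add FOLLOW(D)

The FOLLOW sets referred to above (computed the same way, to a fixed point):
  FOLLOW(D) = { $, '/' }

Taking the union: FOLLOW(A) = { $, '/', 'y' }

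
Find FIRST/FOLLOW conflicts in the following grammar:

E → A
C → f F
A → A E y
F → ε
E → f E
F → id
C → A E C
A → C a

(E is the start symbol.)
No FIRST/FOLLOW conflicts.

A FIRST/FOLLOW conflict occurs when a non-terminal N has a nullable alternative N → β (β ⇒* ε) and another alternative N → α with FIRST(α) ∩ FOLLOW(N) ≠ ∅: on such a lookahead the parser cannot decide between expanding α and letting N vanish via β.

Nullable non-terminals: F.

F: nullable alternative(s) F → ε; FOLLOW(F) = { 'a' }
  F → ε: FIRST \ {ε} = { } — this is the only nullable alternative, skip
  F → id: FIRST \ {ε} = { 'id' } — disjoint from FOLLOW(F)

A, C, E have no nullable alternative, so no FIRST/FOLLOW check is needed there.

No FIRST/FOLLOW conflicts found.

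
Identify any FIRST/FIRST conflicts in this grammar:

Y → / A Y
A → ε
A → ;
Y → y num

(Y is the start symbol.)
No FIRST/FIRST conflicts.

A FIRST/FIRST conflict occurs when two productions N → α and N → β for the same non-terminal have FIRST(α) ∩ FIRST(β) ≠ ∅ (with ε ∈ FIRST of a nullable right-hand side, so two nullable alternatives also conflict).

Productions for Y:
  Y → / A Y: FIRST = { '/' }
  Y → y num: FIRST = { 'y' }
Productions for A:
  A → ε: FIRST = { ε }
  A → ;: FIRST = { ';' }

All alternatives of each non-terminal have pairwise disjoint FIRST sets.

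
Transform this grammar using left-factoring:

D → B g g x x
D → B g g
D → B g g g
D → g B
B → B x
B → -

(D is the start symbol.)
D → B g g D'
D' → x x
D' → ε
D' → g
D → g B
B → B x
B → -

Left-factoring transforms A → αβ₁ | αβ₂ into A → αA' and A' → β₁ | β₂
(α is the longest common prefix among the alternatives). Repeat until
no nonterminal has two alternatives with a common prefix.

Round 1: D has alternatives sharing prefix 'B g g'. Introduce D': D → B g g D'
  Add: D' → x x
  Add: D' → ε
  Add: D' → g

No remaining common prefixes — done.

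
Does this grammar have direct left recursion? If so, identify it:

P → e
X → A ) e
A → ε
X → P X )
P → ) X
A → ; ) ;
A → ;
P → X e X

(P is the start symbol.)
P → e: starts with e
X → A ) e: starts with A
A → ε: starts with ε
X → P X ): starts with P
P → ) X: starts with ')'
A → ; ) ;: starts with ';'
A → ;: starts with ';'
P → X e X: starts with X

No direct left recursion found.

Answer: No direct left recursion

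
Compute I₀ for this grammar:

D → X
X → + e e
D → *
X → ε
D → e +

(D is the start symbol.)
First, augment the grammar with D' → D
I₀ = CLOSURE({ [D' → . D] }):
  [D' → . D] has the dot before D: add [D → . X], [D → . *], [D → . e +]
  [D → . X] has the dot before X: add [X → . + e e], [X → .]
No further items can be added.

I₀ = { [D → . *], [D → . X], [D → . e +], [D' → . D], [X → . + e e], [X → .] }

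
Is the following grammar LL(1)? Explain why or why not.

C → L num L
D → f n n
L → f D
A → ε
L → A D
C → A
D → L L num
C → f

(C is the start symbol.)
A grammar is LL(1) if for each non-terminal N with multiple productions, the predict sets of those productions are pairwise disjoint, where PREDICT(N → α) = (FIRST(α) \ {ε}) ∪ (FOLLOW(N) if α ⇒* ε).

Relevant sets:
  FIRST(L) = { 'f' }
  FIRST(A) = { ε }
  FIRST(D) = { 'f' }
  FOLLOW(C) = { $ }

For C:
  PREDICT(C → L num L) = { 'f' }
  PREDICT(C → A) = { $ }
  PREDICT(C → f) = { 'f' }
For D:
  PREDICT(D → f n n) = { 'f' }
  PREDICT(D → L L num) = { 'f' }
For L:
  PREDICT(L → f D) = { 'f' }
  PREDICT(L → A D) = { 'f' }
A has a single production, so nothing to check there.

Conflict found: Predict set conflict for C: { 'f' }
The grammar is NOT LL(1).

Answer: No. Predict set conflict for C: { 'f' }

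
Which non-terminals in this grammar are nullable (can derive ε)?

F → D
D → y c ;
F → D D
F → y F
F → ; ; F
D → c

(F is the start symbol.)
None

There are no ε-productions, so no non-terminal can derive ε.
No non-terminals are nullable.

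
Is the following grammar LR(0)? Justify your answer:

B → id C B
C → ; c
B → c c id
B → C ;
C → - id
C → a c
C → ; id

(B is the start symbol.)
Augment with B' → B and build the canonical LR(0) collection (I0 = CLOSURE({[B' → . B]}), then GOTO on every symbol after a dot until no new states appear). It has 17 states:
  I0: { [B → . C ;], [B → . c c id], [B → . id C B], [B' → . B], [C → . - id], [C → . ; c], [C → . ; id], [C → . a c] }  — shift
  I1: { [C → - . id] }  — shift
  I2: { [C → ; . c], [C → ; . id] }  — shift
  I3: { [B' → B .] }  — accept
  I4: { [B → C . ;] }  — shift
  I5: { [C → a . c] }  — shift
  I6: { [B → c . c id] }  — shift
  I7: { [B → id . C B], [C → . - id], [C → . ; c], [C → . ; id], [C → . a c] }  — shift
  I8: { [B → . C ;], [B → . c c id], [B → . id C B], [B → id C . B], [C → . - id], [C → . ; c], [C → . ; id], [C → . a c] }  — shift
  I9: { [B → id C B .] }  — reduce
  I10: { [B → c c . id] }  — shift
  I11: { [B → c c id .] }  — reduce
  I12: { [C → a c .] }  — reduce
  I13: { [B → C ; .] }  — reduce
  I14: { [C → ; c .] }  — reduce
  I15: { [C → ; id .] }  — reduce
  I16: { [C → - id .] }  — reduce

Every state is either a pure shift/goto state or contains exactly one complete item and nothing to shift — no conflicts. The grammar is LR(0).

Answer: Yes, the grammar is LR(0)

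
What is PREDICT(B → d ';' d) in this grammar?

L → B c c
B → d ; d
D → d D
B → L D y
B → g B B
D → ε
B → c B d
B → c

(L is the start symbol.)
PREDICT(B → d ';' d) = (FIRST(RHS) \ {ε}) ∪ (FOLLOW(B) if ε ∈ FIRST(RHS), i.e. RHS ⇒* ε)
FIRST(d ';' d) = { 'd' }
ε ∉ FIRST(d ';' d), so FOLLOW(B) is not added.
PREDICT(B → d ';' d) = { 'd' }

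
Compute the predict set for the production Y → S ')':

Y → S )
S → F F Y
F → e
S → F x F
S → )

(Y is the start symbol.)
{ ')', 'e' }

PREDICT(Y → S ')') = (FIRST(RHS) \ {ε}) ∪ (FOLLOW(Y) if ε ∈ FIRST(RHS), i.e. RHS ⇒* ε)
FIRST(S) = { ')', 'e' }
FIRST(S ')') = { ')', 'e' }
ε ∉ FIRST(S ')'), so FOLLOW(Y) is not added.
PREDICT(Y → S ')') = { ')', 'e' }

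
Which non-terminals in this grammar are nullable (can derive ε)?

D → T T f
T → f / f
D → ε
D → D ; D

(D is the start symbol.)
A non-terminal is nullable if it can derive ε (the empty string): either it has an ε-production, or it has a production whose right-hand side consists entirely of nullable non-terminals.

ε-productions: D → ε
So D is immediately nullable.
No further non-terminal can be added: every production for the remaining non-terminals contains a terminal or a non-nullable non-terminal.
Nullable = { 'D' }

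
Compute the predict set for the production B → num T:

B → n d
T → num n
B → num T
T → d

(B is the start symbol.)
{ 'num' }

PREDICT(B → num T) = (FIRST(RHS) \ {ε}) ∪ (FOLLOW(B) if ε ∈ FIRST(RHS), i.e. RHS ⇒* ε)
FIRST(num T) = { 'num' }
ε ∉ FIRST(num T), so FOLLOW(B) is not added.
PREDICT(B → num T) = { 'num' }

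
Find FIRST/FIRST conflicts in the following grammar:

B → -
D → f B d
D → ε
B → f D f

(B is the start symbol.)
No FIRST/FIRST conflicts.

Productions for B:
  B → -: FIRST = { '-' }
  B → f D f: FIRST = { 'f' }
Productions for D:
  D → f B d: FIRST = { 'f' }
  D → ε: FIRST = { ε }

All alternatives of each non-terminal have pairwise disjoint FIRST sets.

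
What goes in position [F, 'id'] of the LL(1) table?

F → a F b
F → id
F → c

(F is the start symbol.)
To find M[F, 'id'], we find productions for F where 'id' is in the predict set (PREDICT(N → α) = (FIRST(α) \ {ε}) ∪ (FOLLOW(N) if α ⇒* ε)).

F → a F b: PREDICT = { 'a' }
F → id: PREDICT = { 'id' }
  'id' is in predict set, so this production goes in M[F, 'id']
F → c: PREDICT = { 'c' }

M[F, 'id'] = F → id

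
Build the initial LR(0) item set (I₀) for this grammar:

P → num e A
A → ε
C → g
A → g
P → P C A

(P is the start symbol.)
{ [P → . P C A], [P → . num e A], [P' → . P] }

First, augment the grammar with P' → P
I₀ = CLOSURE({ [P' → . P] }):
  [P' → . P] has the dot before P: add [P → . num e A], [P → . P C A]
No further items can be added.

I₀ = { [P → . P C A], [P → . num e A], [P' → . P] }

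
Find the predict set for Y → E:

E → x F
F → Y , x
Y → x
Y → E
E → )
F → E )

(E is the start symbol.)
PREDICT(Y → E) = (FIRST(RHS) \ {ε}) ∪ (FOLLOW(Y) if ε ∈ FIRST(RHS), i.e. RHS ⇒* ε)
FIRST(E) = { ')', 'x' }
FIRST(E) = { ')', 'x' }
ε ∉ FIRST(E), so FOLLOW(Y) is not added.
PREDICT(Y → E) = { ')', 'x' }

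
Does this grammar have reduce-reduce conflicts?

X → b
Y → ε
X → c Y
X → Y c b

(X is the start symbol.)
No reduce-reduce conflicts

A reduce-reduce conflict occurs when an LR(0) state has two complete items [A → α .] and [B → β .] — both call for a reduction, and with no lookahead the parser cannot choose between them.

Augment with X' → X and build the canonical LR(0) collection (I0 = CLOSURE({[X' → . X]}), then GOTO on every symbol after a dot until no new states appear). It has 8 states:
  I0: { [X → . Y c b], [X → . b], [X → . c Y], [X' → . X], [Y → .] }  — shift, reduce
  I1: { [X' → X .] }  — accept
  I2: { [X → Y . c b] }  — shift
  I3: { [X → b .] }  — reduce
  I4: { [X → c . Y], [Y → .] }  — reduce
  I5: { [X → c Y .] }  — reduce
  I6: { [X → Y c . b] }  — shift
  I7: { [X → Y c b .] }  — reduce

No state contains more than one complete item.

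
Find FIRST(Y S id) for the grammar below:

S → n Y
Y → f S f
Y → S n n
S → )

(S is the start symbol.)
FIRST sets of the non-terminals involved (from the grammar, by fixed-point iteration):
  FIRST(Y) = { ')', 'f', 'n' }

To compute FIRST(Y S id), process the symbols left to right:
Symbol Y is a non-terminal. Add FIRST(Y) \ {ε} = { ')', 'f', 'n' }
Y is not nullable (ε ∉ FIRST(Y)), so stop here.
FIRST(Y S id) = { ')', 'f', 'n' }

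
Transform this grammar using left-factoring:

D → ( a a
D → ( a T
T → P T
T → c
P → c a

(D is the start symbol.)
Left-factoring transforms A → αβ₁ | αβ₂ into A → αA' and A' → β₁ | β₂
(α is the longest common prefix among the alternatives). Repeat until
no nonterminal has two alternatives with a common prefix.

Round 1: D has alternatives sharing prefix '( a'. Introduce D': D → ( a D'
  Add: D' → a
  Add: D' → T

No remaining common prefixes — done.

Resulting grammar:
D → ( a D'
D' → a
D' → T
T → P T
T → c
P → c a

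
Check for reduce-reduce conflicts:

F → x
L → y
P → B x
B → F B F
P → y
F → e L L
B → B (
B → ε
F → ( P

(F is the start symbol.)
A reduce-reduce conflict occurs when an LR(0) state has two complete items [A → α .] and [B → β .] — both call for a reduction, and with no lookahead the parser cannot choose between them.

Augment with F' → F and build the canonical LR(0) collection (I0 = CLOSURE({[F' → . F]}), then GOTO on every symbol after a dot until no new states appear). It has 17 states:
  I0: { [F → . ( P], [F → . e L L], [F → . x], [F' → . F] }  — shift
  I1: { [B → . B (], [B → . F B F], [B → .], [F → ( . P], [F → . ( P], [F → . e L L], [F → . x], [P → . B x], [P → . y] }  — shift, reduce
  I2: { [F' → F .] }  — accept
  I3: { [F → e . L L], [L → . y] }  — shift
  I4: { [F → x .] }  — reduce
  I5: { [F → e L . L], [L → . y] }  — shift
  I6: { [L → y .] }  — reduce
  I7: { [F → e L L .] }  — reduce
  I8: { [B → B . (], [P → B . x] }  — shift
  I9: { [B → . B (], [B → . F B F], [B → .], [B → F . B F], [F → . ( P], [F → . e L L], [F → . x] }  — shift, reduce
  I10: { [F → ( P .] }  — reduce
  I11: { [P → y .] }  — reduce
  I12: { [B → B . (], [B → F B . F], [F → . ( P], [F → . e L L], [F → . x] }  — shift
  I13: { [B → . B (], [B → . F B F], [B → .], [B → B ( .], [F → ( . P], [F → . ( P], [F → . e L L], [F → . x], [P → . B x], [P → . y] }  — shift, 2 reduces
  I14: { [B → F B F .] }  — reduce
  I15: { [B → B ( .] }  — reduce
  I16: { [P → B x .] }  — reduce

I13 contains complete items [B → .], [B → B ( .] — reduce-reduce conflict.

Answer: Yes — I13: [B → .] vs [B → B ( .]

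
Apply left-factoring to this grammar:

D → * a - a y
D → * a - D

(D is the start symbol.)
Left-factoring transforms A → αβ₁ | αβ₂ into A → αA' and A' → β₁ | β₂
(α is the longest common prefix among the alternatives). Repeat until
no nonterminal has two alternatives with a common prefix.

Round 1: D has alternatives sharing prefix '* a -'. Introduce D': D → * a - D'
  Add: D' → a y
  Add: D' → D

No remaining common prefixes — done.

Resulting grammar:
D → * a - D'
D' → a y
D' → D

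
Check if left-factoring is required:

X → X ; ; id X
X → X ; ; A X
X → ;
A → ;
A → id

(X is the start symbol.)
Yes, X has productions with common prefix 'X ; ;'

Left-factoring is needed when two productions for the same non-terminal
share a common prefix on the right-hand side.

Productions for X:
  X → X ; ; id X
  X → X ; ; A X
  X → ;
Productions for A:
  A → ;
  A → id

Found common prefix 'X ; ;' in productions for X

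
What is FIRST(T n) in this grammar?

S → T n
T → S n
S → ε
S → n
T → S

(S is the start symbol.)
FIRST sets of the non-terminals involved (from the grammar, by fixed-point iteration):
  FIRST(T) = { 'n', ε }

To compute FIRST(T n), process the symbols left to right:
Symbol T is a non-terminal. Add FIRST(T) \ {ε} = { 'n' }
T is nullable (ε ∈ FIRST(T)), continue to the next symbol.
Symbol n is a terminal. Add 'n' and stop.
FIRST(T n) = { 'n' }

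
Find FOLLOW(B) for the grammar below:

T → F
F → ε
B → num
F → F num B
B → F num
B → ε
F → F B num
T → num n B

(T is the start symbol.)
In F → F num B: B is at the end, add FOLLOW(F)
In F → F B num: B is followed by num, add FIRST(num) \ {ε} = { 'num' }
In T → num n B: B is at the end, add FOLLOW(T)

The FOLLOW sets referred to above (computed the same way, to a fixed point):
  FOLLOW(F) = { $, 'num' }
  FOLLOW(T) = { $ }

Taking the union: FOLLOW(B) = { $, 'num' }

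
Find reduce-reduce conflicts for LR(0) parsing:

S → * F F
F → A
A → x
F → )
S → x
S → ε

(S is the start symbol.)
A reduce-reduce conflict occurs when an LR(0) state has two complete items [A → α .] and [B → β .] — both call for a reduction, and with no lookahead the parser cannot choose between them.

Augment with S' → S and build the canonical LR(0) collection (I0 = CLOSURE({[S' → . S]}), then GOTO on every symbol after a dot until no new states appear). It has 9 states:
  I0: { [S → . * F F], [S → . x], [S → .], [S' → . S] }  — shift, reduce
  I1: { [A → . x], [F → . )], [F → . A], [S → * . F F] }  — shift
  I2: { [S' → S .] }  — accept
  I3: { [S → x .] }  — reduce
  I4: { [F → ) .] }  — reduce
  I5: { [F → A .] }  — reduce
  I6: { [A → . x], [F → . )], [F → . A], [S → * F . F] }  — shift
  I7: { [A → x .] }  — reduce
  I8: { [S → * F F .] }  — reduce

No state contains more than one complete item.

Answer: No reduce-reduce conflicts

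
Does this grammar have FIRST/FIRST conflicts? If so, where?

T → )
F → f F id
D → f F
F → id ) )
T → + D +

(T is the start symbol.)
A FIRST/FIRST conflict occurs when two productions N → α and N → β for the same non-terminal have FIRST(α) ∩ FIRST(β) ≠ ∅ (with ε ∈ FIRST of a nullable right-hand side, so two nullable alternatives also conflict).

Productions for T:
  T → ): FIRST = { ')' }
  T → + D +: FIRST = { '+' }
Productions for F:
  F → f F id: FIRST = { 'f' }
  F → id ) ): FIRST = { 'id' }
D has only one production, so no FIRST/FIRST conflict is possible there.

All alternatives of each non-terminal have pairwise disjoint FIRST sets.

Answer: No FIRST/FIRST conflicts.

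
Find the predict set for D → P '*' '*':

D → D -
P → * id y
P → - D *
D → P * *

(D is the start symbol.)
PREDICT(D → P '*' '*') = (FIRST(RHS) \ {ε}) ∪ (FOLLOW(D) if ε ∈ FIRST(RHS), i.e. RHS ⇒* ε)
FIRST(P) = { '*', '-' }
FIRST(P '*' '*') = { '*', '-' }
ε ∉ FIRST(P '*' '*'), so FOLLOW(D) is not added.
PREDICT(D → P '*' '*') = { '*', '-' }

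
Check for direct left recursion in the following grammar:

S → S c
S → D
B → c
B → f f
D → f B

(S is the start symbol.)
Yes, S is left-recursive

Direct left recursion occurs when N → N α for some non-terminal N (the right-hand side begins with the left-hand side itself).

S → S c: LEFT RECURSIVE (starts with S)
S → D: starts with D
B → c: starts with c
B → f f: starts with f
D → f B: starts with f

The grammar has direct left recursion on: S.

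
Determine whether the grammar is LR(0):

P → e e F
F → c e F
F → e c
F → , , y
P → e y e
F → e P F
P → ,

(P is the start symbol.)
A grammar is LR(0) if no state in the canonical LR(0) collection has:
  - both a shift item (dot before a terminal) and a complete item (shift-reduce conflict), or
  - two or more complete items (reduce-reduce conflict; the accept item [P' → P .] counts as a complete item here).

Augment with P' → P and build the canonical LR(0) collection (I0 = CLOSURE({[P' → . P]}), then GOTO on every symbol after a dot until no new states appear). It has 18 states:
  I0: { [P → . ,], [P → . e e F], [P → . e y e], [P' → . P] }  — shift
  I1: { [P → , .] }  — reduce
  I2: { [P' → P .] }  — accept
  I3: { [P → e . e F], [P → e . y e] }  — shift
  I4: { [F → . , , y], [F → . c e F], [F → . e P F], [F → . e c], [P → e e . F] }  — shift
  I5: { [P → e y . e] }  — shift
  I6: { [P → e y e .] }  — reduce
  I7: { [F → , . , y] }  — shift
  I8: { [P → e e F .] }  — reduce
  I9: { [F → c . e F] }  — shift
  I10: { [F → e . P F], [F → e . c], [P → . ,], [P → . e e F], [P → . e y e] }  — shift
  I11: { [F → . , , y], [F → . c e F], [F → . e P F], [F → . e c], [F → e P . F] }  — shift
  I12: { [F → e c .] }  — reduce
  I13: { [F → e P F .] }  — reduce
  I14: { [F → . , , y], [F → . c e F], [F → . e P F], [F → . e c], [F → c e . F] }  — shift
  I15: { [F → c e F .] }  — reduce
  I16: { [F → , , . y] }  — shift
  I17: { [F → , , y .] }  — reduce

Every state is either a pure shift/goto state or contains exactly one complete item and nothing to shift — no conflicts. The grammar is LR(0).

Answer: Yes, the grammar is LR(0)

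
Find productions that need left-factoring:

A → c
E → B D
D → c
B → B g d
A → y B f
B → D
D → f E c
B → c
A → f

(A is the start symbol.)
Left-factoring is needed when two productions for the same non-terminal
share a common prefix on the right-hand side.

Productions for A:
  A → c
  A → y B f
  A → f
Productions for D:
  D → c
  D → f E c
Productions for B:
  B → B g d
  B → D
  B → c

No common prefixes found.

Answer: No, left-factoring is not needed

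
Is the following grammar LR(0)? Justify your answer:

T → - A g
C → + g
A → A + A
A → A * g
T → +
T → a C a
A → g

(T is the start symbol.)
A grammar is LR(0) if no state in the canonical LR(0) collection has:
  - both a shift item (dot before a terminal) and a complete item (shift-reduce conflict), or
  - two or more complete items (reduce-reduce conflict; the accept item [T' → T .] counts as a complete item here).

Augment with T' → T and build the canonical LR(0) collection (I0 = CLOSURE({[T' → . T]}), then GOTO on every symbol after a dot until no new states appear). It has 16 states:
  I0: { [T → . +], [T → . - A g], [T → . a C a], [T' → . T] }  — shift
  I1: { [T → + .] }  — reduce
  I2: { [A → . A * g], [A → . A + A], [A → . g], [T → - . A g] }  — shift
  I3: { [T' → T .] }  — accept
  I4: { [C → . + g], [T → a . C a] }  — shift
  I5: { [C → + . g] }  — shift
  I6: { [T → a C . a] }  — shift
  I7: { [T → a C a .] }  — reduce
  I8: { [C → + g .] }  — reduce
  I9: { [A → A . * g], [A → A . + A], [T → - A . g] }  — shift
  I10: { [A → g .] }  — reduce
  I11: { [A → A * . g] }  — shift
  I12: { [A → . A * g], [A → . A + A], [A → . g], [A → A + . A] }  — shift
  I13: { [T → - A g .] }  — reduce
  I14: { [A → A + A .], [A → A . * g], [A → A . + A] }  — shift, reduce
  I15: { [A → A * g .] }  — reduce

Conflict in state I14:
  Shift-reduce conflict between [A → A + A .] and [A → A . * g]
So the grammar is NOT LR(0).

Answer: No. Shift-reduce conflict between [A → A + A .] and [A → A . * g]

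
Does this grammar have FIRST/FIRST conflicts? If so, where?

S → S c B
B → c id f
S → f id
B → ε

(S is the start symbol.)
Yes. S → S c B / S → f id on { 'f' }

A FIRST/FIRST conflict occurs when two productions N → α and N → β for the same non-terminal have FIRST(α) ∩ FIRST(β) ≠ ∅ (with ε ∈ FIRST of a nullable right-hand side, so two nullable alternatives also conflict).

FIRST sets of the non-terminals at (or reachable through a nullable prefix from) the front of some alternative:
  FIRST(S) = { 'f' }

Productions for S:
  S → S c B: FIRST = { 'f' }
  S → f id: FIRST = { 'f' }
Productions for B:
  B → c id f: FIRST = { 'c' }
  B → ε: FIRST = { ε }

Conflict for S: S → S c B and S → f id
  Overlap: { 'f' }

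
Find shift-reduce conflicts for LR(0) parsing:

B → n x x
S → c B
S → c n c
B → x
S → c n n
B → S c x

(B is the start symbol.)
Augment with B' → B and build the canonical LR(0) collection (I0 = CLOSURE({[B' → . B]}), then GOTO on every symbol after a dot until no new states appear). It has 14 states:
  I0: { [B → . S c x], [B → . n x x], [B → . x], [B' → . B], [S → . c B], [S → . c n c], [S → . c n n] }  — shift
  I1: { [B' → B .] }  — accept
  I2: { [B → S . c x] }  — shift
  I3: { [B → . S c x], [B → . n x x], [B → . x], [S → . c B], [S → . c n c], [S → . c n n], [S → c . B], [S → c . n c], [S → c . n n] }  — shift
  I4: { [B → n . x x] }  — shift
  I5: { [B → x .] }  — reduce
  I6: { [B → n x . x] }  — shift
  I7: { [B → n x x .] }  — reduce
  I8: { [S → c B .] }  — reduce
  I9: { [B → n . x x], [S → c n . c], [S → c n . n] }  — shift
  I10: { [S → c n c .] }  — reduce
  I11: { [S → c n n .] }  — reduce
  I12: { [B → S c . x] }  — shift
  I13: { [B → S c x .] }  — reduce

No state contains both a complete item and a shift item.

Answer: No shift-reduce conflicts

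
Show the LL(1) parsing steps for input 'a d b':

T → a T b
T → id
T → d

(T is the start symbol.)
LL(1) parsing maintains a stack (initially the start symbol over $) and the input. At each step: if the stack top is a terminal, match it against the current input token; if it is a non-terminal N, replace it with the RHS of M[N, lookahead] (the unique production whose predict set contains the lookahead).

Stack is shown with the top on the left.

Stack    Input    Action
------------------------
T $      a d b $  output T → a T b
a T b $  a d b $  match 'a'
T b $    d b $    output T → d
d b $    d b $    match 'd'
b $      b $      match 'b'
$        $        accept

The string is accepted.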